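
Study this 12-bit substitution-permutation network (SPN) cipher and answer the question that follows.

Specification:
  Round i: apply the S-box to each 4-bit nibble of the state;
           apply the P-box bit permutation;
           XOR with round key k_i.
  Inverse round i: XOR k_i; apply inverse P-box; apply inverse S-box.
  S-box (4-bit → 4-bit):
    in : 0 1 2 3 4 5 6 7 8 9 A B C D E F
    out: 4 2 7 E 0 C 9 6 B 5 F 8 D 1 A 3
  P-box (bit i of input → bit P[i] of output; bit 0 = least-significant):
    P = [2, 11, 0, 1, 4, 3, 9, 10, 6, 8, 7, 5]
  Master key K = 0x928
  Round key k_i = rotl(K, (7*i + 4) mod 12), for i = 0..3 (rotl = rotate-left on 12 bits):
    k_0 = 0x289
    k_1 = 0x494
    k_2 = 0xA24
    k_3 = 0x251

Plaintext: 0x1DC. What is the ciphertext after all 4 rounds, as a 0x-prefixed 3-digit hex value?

s_0 = plaintext = 0x1DC
s_1 = Round(s_0, k_0) = 0x39E
s_2 = Round(s_1, k_1) = 0xF26
s_3 = Round(s_2, k_2) = 0x97A
s_4 = Round(s_3, k_3) = 0x89E

0x89E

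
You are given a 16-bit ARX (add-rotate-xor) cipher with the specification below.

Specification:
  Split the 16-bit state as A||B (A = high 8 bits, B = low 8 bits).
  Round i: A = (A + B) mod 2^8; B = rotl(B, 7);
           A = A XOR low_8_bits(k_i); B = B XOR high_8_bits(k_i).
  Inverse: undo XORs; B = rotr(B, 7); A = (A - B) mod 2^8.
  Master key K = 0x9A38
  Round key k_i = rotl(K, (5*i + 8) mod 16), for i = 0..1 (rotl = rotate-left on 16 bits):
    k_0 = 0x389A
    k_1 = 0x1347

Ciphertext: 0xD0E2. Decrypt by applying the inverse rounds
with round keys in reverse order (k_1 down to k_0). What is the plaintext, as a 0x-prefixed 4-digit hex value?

s_0 = ciphertext = 0xD0E2
s_1 = InvRound(s_0, k_1) = 0xB4E3
s_2 = InvRound(s_1, k_0) = 0x77B7

0x77B7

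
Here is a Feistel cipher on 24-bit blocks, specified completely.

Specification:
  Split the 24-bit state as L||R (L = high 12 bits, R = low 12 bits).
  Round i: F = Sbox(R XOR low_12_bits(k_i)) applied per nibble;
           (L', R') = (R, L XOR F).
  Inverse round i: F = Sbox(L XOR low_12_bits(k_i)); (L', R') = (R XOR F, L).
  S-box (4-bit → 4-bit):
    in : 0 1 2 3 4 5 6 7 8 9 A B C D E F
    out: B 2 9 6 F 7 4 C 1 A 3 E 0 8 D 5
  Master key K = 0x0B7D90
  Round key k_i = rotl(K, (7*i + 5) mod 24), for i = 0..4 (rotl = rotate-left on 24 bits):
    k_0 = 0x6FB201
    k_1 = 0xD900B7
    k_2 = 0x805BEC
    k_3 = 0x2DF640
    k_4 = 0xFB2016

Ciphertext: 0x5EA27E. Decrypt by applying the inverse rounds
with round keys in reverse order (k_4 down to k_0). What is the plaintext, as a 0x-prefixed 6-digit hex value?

0x903CEB

s_0 = ciphertext = 0x5EA27E
s_1 = InvRound(s_0, k_4) = 0x52E5EA
s_2 = InvRound(s_1, k_3) = 0x3A752E
s_3 = InvRound(s_2, k_2) = 0x4D03A7
s_4 = InvRound(s_3, k_1) = 0xCEB4D0
s_5 = InvRound(s_4, k_0) = 0x903CEB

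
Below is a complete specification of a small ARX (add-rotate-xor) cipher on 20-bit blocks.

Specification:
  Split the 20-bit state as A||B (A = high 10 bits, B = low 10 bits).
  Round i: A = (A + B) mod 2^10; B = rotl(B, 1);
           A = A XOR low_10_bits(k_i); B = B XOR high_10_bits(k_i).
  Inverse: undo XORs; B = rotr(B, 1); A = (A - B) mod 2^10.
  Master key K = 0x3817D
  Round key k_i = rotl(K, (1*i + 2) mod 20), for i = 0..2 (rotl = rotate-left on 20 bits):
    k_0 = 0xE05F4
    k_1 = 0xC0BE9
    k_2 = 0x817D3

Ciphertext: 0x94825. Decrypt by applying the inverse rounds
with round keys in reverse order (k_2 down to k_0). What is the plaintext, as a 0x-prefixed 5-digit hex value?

s_0 = ciphertext = 0x94825
s_1 = InvRound(s_0, k_2) = 0x1C510
s_2 = InvRound(s_1, k_1) = 0xA3D09
s_3 = InvRound(s_2, k_0) = 0x8DD44

0x8DD44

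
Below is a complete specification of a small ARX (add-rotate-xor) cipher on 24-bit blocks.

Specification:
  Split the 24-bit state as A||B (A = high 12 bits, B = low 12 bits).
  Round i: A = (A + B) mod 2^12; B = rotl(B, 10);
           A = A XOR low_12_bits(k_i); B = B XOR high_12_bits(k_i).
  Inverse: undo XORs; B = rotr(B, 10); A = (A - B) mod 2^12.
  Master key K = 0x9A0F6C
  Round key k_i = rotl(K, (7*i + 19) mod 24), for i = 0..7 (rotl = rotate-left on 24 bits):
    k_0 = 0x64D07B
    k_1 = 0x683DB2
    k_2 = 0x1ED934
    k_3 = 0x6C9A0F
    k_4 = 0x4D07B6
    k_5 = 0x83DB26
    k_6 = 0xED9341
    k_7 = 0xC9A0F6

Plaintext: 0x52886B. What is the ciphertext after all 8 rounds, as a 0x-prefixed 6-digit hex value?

s_0 = plaintext = 0x52886B
s_1 = Round(s_0, k_0) = 0xDE8857
s_2 = Round(s_1, k_1) = 0xB8D896
s_3 = Round(s_2, k_2) = 0xD17BC8
s_4 = Round(s_3, k_3) = 0x2D043B
s_5 = Round(s_4, k_4) = 0x0BD9DE
s_6 = Round(s_5, k_5) = 0x1BD24A
s_7 = Round(s_6, k_6) = 0x74664B
s_8 = Round(s_7, k_7) = 0xD67108

0xD67108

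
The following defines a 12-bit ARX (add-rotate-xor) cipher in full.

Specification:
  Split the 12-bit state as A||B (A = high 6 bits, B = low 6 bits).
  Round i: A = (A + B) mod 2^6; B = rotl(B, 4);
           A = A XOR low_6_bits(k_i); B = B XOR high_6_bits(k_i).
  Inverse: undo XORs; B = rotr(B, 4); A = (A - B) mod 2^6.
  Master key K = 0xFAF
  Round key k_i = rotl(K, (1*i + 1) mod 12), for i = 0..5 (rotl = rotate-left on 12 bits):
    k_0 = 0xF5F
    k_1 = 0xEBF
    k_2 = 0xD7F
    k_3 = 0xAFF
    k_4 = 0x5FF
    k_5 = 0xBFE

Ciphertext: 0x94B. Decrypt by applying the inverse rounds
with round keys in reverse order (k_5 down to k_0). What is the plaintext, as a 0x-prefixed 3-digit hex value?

s_0 = ciphertext = 0x94B
s_1 = InvRound(s_0, k_5) = 0x252
s_2 = InvRound(s_1, k_4) = 0x894
s_3 = InvRound(s_2, k_3) = 0x7BF
s_4 = InvRound(s_3, k_2) = 0xE68
s_5 = InvRound(s_4, k_1) = 0xF49
s_6 = InvRound(s_5, k_0) = 0x3D3

0x3D3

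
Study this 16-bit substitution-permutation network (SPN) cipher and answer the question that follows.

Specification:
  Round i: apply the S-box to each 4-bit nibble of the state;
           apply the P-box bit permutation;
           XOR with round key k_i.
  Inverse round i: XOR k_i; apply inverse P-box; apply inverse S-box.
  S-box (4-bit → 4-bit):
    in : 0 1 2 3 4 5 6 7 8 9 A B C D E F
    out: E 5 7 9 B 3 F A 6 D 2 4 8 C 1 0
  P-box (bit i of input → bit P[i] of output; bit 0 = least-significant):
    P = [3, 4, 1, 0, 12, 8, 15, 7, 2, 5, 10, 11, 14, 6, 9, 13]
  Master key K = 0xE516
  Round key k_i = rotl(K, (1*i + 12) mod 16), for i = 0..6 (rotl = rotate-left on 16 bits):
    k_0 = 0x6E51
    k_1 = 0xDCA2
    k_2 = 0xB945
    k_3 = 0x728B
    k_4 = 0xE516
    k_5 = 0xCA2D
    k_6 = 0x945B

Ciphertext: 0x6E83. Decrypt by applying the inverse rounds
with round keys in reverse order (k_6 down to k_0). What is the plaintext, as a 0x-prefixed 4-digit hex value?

0x1EB1

s_0 = ciphertext = 0x6E83
s_1 = InvRound(s_0, k_6) = 0x6C95
s_2 = InvRound(s_1, k_5) = 0xD8D5
s_3 = InvRound(s_2, k_4) = 0x7D4D
s_4 = InvRound(s_3, k_3) = 0x897B
s_5 = InvRound(s_4, k_2) = 0xC5E2
s_6 = InvRound(s_5, k_1) = 0xAC5F
s_7 = InvRound(s_6, k_0) = 0x1EB1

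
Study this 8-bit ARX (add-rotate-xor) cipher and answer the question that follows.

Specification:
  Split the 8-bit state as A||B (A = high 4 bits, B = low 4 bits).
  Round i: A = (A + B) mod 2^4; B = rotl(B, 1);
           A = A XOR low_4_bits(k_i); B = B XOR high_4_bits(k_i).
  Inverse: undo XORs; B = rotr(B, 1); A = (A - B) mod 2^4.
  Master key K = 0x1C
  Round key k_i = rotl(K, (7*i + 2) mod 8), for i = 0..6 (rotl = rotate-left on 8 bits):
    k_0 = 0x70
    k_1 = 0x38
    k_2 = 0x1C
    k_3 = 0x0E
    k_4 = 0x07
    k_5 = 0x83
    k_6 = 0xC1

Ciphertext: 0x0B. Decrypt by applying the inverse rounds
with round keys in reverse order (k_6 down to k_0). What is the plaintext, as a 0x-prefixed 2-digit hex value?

0x79

s_0 = ciphertext = 0x0B
s_1 = InvRound(s_0, k_6) = 0x6B
s_2 = InvRound(s_1, k_5) = 0xC9
s_3 = InvRound(s_2, k_4) = 0xFC
s_4 = InvRound(s_3, k_3) = 0xB6
s_5 = InvRound(s_4, k_2) = 0xCB
s_6 = InvRound(s_5, k_1) = 0x04
s_7 = InvRound(s_6, k_0) = 0x79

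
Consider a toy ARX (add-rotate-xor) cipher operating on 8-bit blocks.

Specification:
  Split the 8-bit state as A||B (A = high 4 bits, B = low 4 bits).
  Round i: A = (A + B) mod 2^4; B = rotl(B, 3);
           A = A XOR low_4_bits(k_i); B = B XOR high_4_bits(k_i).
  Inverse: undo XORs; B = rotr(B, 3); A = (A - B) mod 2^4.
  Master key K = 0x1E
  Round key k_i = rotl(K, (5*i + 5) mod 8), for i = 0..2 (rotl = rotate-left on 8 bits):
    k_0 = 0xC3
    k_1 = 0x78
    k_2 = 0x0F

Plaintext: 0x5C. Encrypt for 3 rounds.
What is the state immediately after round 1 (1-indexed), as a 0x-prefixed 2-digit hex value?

0x2A

s_0 = plaintext = 0x5C
s_1 = Round(s_0, k_0) = 0x2A
s_2 = Round(s_1, k_1) = 0x42
s_3 = Round(s_2, k_2) = 0x91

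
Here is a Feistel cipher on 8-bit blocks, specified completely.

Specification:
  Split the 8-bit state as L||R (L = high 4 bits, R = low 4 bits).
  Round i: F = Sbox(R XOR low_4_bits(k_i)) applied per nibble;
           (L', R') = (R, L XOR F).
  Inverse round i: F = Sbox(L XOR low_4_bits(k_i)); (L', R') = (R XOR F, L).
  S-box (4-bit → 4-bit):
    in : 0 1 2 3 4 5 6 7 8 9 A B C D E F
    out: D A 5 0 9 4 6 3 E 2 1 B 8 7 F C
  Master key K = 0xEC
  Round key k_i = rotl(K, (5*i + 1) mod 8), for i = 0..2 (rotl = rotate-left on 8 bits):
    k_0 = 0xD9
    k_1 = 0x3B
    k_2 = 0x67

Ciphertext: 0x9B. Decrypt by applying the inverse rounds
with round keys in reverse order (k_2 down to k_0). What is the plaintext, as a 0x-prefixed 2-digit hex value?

s_0 = ciphertext = 0x9B
s_1 = InvRound(s_0, k_2) = 0x49
s_2 = InvRound(s_1, k_1) = 0x54
s_3 = InvRound(s_2, k_0) = 0xC5

0xC5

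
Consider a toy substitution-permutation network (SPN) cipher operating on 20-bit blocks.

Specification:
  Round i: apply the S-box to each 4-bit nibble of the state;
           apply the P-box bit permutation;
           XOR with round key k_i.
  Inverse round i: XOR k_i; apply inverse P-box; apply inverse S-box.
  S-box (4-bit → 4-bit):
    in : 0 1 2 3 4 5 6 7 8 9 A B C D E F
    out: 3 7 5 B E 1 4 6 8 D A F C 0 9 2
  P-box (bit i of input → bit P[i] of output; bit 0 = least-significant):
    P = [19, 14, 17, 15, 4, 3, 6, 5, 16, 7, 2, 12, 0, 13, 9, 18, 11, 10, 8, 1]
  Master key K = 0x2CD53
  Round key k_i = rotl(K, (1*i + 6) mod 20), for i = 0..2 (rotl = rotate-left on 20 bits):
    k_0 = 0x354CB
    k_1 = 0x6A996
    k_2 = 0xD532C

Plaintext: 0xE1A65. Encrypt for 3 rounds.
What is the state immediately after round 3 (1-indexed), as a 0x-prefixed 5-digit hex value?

0xBF609

s_0 = plaintext = 0xE1A65
s_1 = Round(s_0, k_0) = 0xB6E08
s_2 = Round(s_1, k_1) = 0x7368C
s_3 = Round(s_2, k_2) = 0xBF609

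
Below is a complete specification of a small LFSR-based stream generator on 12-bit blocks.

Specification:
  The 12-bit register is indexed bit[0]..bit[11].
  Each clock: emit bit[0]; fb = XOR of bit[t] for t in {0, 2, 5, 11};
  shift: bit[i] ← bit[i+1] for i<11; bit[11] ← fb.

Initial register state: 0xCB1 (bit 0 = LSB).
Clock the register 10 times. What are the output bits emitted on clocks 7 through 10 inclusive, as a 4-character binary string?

0100

reg_0 = 0xCB1
clock 1: out=1, reg = 0xE58
clock 2: out=0, reg = 0xF2C
clock 3: out=0, reg = 0xF96
clock 4: out=0, reg = 0x7CB
clock 5: out=1, reg = 0xBE5
clock 6: out=1, reg = 0x5F2
clock 7: out=0, reg = 0xAF9
clock 8: out=1, reg = 0xD7C
clock 9: out=0, reg = 0xEBE
clock 10: out=0, reg = 0xF5F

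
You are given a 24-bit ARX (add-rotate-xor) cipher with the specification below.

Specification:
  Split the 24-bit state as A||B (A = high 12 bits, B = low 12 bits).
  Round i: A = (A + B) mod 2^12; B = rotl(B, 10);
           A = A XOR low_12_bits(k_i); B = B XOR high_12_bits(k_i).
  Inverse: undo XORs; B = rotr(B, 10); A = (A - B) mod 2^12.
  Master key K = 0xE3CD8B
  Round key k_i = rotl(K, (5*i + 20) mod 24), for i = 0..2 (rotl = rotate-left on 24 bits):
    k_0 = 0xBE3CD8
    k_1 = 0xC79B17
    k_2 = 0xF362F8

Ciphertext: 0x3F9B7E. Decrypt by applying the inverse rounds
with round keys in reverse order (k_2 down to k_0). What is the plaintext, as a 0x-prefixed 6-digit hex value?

s_0 = ciphertext = 0x3F9B7E
s_1 = InvRound(s_0, k_2) = 0xFE0121
s_2 = InvRound(s_1, k_1) = 0xF94563
s_3 = InvRound(s_2, k_0) = 0x949A03

0x949A03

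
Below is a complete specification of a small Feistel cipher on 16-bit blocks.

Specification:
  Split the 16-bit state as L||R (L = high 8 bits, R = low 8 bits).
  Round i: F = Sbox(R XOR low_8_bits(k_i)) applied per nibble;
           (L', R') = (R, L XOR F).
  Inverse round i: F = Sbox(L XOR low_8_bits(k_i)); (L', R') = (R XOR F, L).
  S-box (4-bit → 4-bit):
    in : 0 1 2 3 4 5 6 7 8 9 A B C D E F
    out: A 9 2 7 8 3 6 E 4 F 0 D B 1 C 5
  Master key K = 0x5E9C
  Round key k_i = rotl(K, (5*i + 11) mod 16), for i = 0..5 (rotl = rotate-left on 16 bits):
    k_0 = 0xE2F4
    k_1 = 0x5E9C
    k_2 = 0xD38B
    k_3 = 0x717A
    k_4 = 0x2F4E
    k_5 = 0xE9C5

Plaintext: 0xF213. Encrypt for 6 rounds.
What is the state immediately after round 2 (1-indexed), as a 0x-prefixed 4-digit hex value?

0x3C19

s_0 = plaintext = 0xF213
s_1 = Round(s_0, k_0) = 0x133C
s_2 = Round(s_1, k_1) = 0x3C19
s_3 = Round(s_2, k_2) = 0x19CE
s_4 = Round(s_3, k_3) = 0xCEC1
s_5 = Round(s_4, k_4) = 0xC18B
s_6 = Round(s_5, k_5) = 0x8B4D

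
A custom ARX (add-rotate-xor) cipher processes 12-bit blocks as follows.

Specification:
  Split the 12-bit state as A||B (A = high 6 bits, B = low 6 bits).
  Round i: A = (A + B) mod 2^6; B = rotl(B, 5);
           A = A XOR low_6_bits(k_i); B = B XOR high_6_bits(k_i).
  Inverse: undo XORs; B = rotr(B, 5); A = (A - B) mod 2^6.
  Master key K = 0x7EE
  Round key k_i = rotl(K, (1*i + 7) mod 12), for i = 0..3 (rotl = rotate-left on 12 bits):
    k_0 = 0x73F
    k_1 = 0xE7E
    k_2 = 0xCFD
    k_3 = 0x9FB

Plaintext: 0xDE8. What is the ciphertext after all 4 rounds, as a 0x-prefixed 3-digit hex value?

s_0 = plaintext = 0xDE8
s_1 = Round(s_0, k_0) = 0x808
s_2 = Round(s_1, k_1) = 0x5BD
s_3 = Round(s_2, k_2) = 0xB8D
s_4 = Round(s_3, k_3) = 0x001

0x001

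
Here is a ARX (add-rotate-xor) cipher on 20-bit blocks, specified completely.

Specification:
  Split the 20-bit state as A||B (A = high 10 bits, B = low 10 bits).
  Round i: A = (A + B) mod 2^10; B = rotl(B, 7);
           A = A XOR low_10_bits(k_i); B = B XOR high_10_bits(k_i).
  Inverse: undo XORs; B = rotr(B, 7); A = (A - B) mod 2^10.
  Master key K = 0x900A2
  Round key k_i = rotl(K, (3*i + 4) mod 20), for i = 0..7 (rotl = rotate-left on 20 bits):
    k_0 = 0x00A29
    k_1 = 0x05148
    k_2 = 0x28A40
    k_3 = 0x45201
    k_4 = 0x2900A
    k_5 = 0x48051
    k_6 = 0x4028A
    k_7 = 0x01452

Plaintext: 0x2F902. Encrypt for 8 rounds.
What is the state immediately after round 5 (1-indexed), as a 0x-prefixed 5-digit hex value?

0x2C2C4

s_0 = plaintext = 0x2F902
s_1 = Round(s_0, k_0) = 0xFA522
s_2 = Round(s_1, k_1) = 0x10D30
s_3 = Round(s_2, k_2) = 0xCCC84
s_4 = Round(s_3, k_3) = 0x6DB04
s_5 = Round(s_4, k_4) = 0x2C2C4
s_6 = Round(s_5, k_5) = 0xC9778
s_7 = Round(s_6, k_6) = 0x05D6F
s_8 = Round(s_7, k_7) = 0x753A8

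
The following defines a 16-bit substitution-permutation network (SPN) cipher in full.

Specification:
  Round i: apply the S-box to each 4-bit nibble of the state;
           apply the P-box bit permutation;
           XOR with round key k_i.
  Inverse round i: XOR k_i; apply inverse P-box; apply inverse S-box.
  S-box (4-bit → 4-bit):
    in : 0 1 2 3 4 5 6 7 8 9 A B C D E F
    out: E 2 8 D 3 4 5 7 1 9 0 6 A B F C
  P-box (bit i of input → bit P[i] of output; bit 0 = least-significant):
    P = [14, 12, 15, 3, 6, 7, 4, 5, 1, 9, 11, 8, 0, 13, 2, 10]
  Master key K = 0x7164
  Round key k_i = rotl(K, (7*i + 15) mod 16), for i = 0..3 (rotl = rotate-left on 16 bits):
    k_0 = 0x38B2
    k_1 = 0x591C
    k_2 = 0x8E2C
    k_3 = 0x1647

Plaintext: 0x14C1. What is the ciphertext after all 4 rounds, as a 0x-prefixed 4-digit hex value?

0xD388

s_0 = plaintext = 0x14C1
s_1 = Round(s_0, k_0) = 0x0A10
s_2 = Round(s_1, k_1) = 0xED90
s_3 = Round(s_2, k_2) = 0x3943
s_4 = Round(s_3, k_3) = 0xD388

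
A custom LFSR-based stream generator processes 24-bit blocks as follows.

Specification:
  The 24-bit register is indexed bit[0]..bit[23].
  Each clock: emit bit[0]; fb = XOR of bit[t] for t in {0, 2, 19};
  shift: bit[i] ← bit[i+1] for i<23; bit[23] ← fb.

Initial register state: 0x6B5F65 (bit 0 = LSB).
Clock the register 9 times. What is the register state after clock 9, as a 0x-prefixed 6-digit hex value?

reg_0 = 0x6B5F65
clock 1: out=1, reg = 0xB5AFB2
clock 2: out=0, reg = 0x5AD7D9
clock 3: out=1, reg = 0x2D6BEC
clock 4: out=0, reg = 0x16B5F6
clock 5: out=0, reg = 0x8B5AFB
clock 6: out=1, reg = 0x45AD7D
clock 7: out=1, reg = 0x22D6BE
clock 8: out=0, reg = 0x916B5F
clock 9: out=1, reg = 0x48B5AF

0x48B5AF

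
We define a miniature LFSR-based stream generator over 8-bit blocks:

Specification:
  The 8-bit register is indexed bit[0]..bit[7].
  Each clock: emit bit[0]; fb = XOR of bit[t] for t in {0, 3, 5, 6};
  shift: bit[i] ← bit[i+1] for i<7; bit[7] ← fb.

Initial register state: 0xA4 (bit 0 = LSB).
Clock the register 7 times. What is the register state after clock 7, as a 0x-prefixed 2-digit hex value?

reg_0 = 0xA4
clock 1: out=0, reg = 0xD2
clock 2: out=0, reg = 0xE9
clock 3: out=1, reg = 0x74
clock 4: out=0, reg = 0x3A
clock 5: out=0, reg = 0x1D
clock 6: out=1, reg = 0x0E
clock 7: out=0, reg = 0x87

0x87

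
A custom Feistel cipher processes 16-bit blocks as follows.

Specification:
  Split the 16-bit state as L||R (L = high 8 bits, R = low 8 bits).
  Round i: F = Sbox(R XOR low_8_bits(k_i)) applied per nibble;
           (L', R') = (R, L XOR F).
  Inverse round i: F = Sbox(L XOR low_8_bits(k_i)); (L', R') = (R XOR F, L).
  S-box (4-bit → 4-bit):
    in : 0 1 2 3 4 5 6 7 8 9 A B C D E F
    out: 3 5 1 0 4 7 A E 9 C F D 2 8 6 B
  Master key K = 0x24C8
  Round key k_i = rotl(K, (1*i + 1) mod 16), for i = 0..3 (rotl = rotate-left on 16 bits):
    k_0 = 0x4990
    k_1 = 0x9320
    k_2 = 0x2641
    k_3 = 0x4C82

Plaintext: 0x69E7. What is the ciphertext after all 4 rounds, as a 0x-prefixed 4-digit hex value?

0xFEFB

s_0 = plaintext = 0x69E7
s_1 = Round(s_0, k_0) = 0xE787
s_2 = Round(s_1, k_1) = 0x8719
s_3 = Round(s_2, k_2) = 0x19FE
s_4 = Round(s_3, k_3) = 0xFEFB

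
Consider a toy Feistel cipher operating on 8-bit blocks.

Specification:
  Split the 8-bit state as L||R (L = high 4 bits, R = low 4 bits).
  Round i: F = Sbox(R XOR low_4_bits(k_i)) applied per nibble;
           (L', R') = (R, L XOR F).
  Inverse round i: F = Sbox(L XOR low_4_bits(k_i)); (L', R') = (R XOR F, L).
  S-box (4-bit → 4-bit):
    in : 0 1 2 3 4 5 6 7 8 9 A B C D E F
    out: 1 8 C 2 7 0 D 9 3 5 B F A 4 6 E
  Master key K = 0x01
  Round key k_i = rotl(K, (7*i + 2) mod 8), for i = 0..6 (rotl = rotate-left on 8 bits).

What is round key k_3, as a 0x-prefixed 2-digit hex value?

K = 0x01
k_0 = rotl(K, (7*0+2) mod 8) = rotl(K, 2) = 0x04
k_1 = rotl(K, (7*1+2) mod 8) = rotl(K, 1) = 0x02
k_2 = rotl(K, (7*2+2) mod 8) = rotl(K, 0) = 0x01
k_3 = rotl(K, (7*3+2) mod 8) = rotl(K, 7) = 0x80

0x80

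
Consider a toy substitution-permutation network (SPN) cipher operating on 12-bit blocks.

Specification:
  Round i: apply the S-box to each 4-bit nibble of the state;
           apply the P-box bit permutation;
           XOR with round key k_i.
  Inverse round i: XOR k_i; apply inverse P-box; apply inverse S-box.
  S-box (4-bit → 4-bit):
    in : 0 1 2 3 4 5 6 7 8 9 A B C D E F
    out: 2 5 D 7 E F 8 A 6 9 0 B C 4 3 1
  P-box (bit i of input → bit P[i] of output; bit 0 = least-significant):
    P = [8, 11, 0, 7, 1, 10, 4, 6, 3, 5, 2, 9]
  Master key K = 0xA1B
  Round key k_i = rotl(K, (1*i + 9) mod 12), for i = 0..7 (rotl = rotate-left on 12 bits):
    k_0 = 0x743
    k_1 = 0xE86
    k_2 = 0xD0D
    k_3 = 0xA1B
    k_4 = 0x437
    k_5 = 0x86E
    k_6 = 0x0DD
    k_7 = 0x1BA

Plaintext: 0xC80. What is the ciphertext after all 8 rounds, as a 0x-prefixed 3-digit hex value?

0x047

s_0 = plaintext = 0xC80
s_1 = Round(s_0, k_0) = 0x957
s_2 = Round(s_1, k_1) = 0x05C
s_3 = Round(s_2, k_2) = 0x9FE
s_4 = Round(s_3, k_3) = 0x111
s_5 = Round(s_4, k_4) = 0x528
s_6 = Round(s_5, k_5) = 0x211
s_7 = Round(s_6, k_6) = 0x3C2
s_8 = Round(s_7, k_7) = 0x047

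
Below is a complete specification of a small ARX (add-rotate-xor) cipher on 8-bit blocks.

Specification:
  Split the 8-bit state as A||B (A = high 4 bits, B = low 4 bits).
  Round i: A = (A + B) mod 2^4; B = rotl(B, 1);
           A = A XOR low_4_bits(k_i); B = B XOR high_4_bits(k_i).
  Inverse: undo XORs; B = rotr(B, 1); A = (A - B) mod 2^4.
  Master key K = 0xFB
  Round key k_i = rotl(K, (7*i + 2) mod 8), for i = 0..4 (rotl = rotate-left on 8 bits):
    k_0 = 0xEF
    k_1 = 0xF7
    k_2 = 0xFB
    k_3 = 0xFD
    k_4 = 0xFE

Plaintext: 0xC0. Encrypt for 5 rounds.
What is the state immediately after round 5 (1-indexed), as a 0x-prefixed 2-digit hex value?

s_0 = plaintext = 0xC0
s_1 = Round(s_0, k_0) = 0x3E
s_2 = Round(s_1, k_1) = 0x62
s_3 = Round(s_2, k_2) = 0x3B
s_4 = Round(s_3, k_3) = 0x38
s_5 = Round(s_4, k_4) = 0x5E

0x5E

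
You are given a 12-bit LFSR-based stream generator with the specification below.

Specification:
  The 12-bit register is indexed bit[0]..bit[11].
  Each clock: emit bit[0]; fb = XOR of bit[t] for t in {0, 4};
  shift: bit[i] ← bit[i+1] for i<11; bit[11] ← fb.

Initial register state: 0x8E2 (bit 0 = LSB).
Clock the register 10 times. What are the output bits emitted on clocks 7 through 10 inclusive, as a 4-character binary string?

1100

reg_0 = 0x8E2
clock 1: out=0, reg = 0x471
clock 2: out=1, reg = 0x238
clock 3: out=0, reg = 0x91C
clock 4: out=0, reg = 0xC8E
clock 5: out=0, reg = 0x647
clock 6: out=1, reg = 0xB23
clock 7: out=1, reg = 0xD91
clock 8: out=1, reg = 0x6C8
clock 9: out=0, reg = 0x364
clock 10: out=0, reg = 0x1B2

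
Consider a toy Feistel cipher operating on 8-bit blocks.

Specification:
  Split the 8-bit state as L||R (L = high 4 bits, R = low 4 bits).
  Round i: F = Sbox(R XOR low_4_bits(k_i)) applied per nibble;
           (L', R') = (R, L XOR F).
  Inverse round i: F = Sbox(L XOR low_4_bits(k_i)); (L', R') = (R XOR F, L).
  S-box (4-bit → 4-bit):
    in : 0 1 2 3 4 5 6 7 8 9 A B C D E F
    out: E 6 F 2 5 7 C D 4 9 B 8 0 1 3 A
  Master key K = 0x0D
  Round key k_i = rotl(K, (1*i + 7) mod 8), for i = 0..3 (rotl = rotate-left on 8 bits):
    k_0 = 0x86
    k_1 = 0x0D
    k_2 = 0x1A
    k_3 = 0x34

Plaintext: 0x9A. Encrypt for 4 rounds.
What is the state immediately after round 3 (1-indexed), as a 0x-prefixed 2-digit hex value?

s_0 = plaintext = 0x9A
s_1 = Round(s_0, k_0) = 0xA9
s_2 = Round(s_1, k_1) = 0x9F
s_3 = Round(s_2, k_2) = 0xFE
s_4 = Round(s_3, k_3) = 0xE4

0xFE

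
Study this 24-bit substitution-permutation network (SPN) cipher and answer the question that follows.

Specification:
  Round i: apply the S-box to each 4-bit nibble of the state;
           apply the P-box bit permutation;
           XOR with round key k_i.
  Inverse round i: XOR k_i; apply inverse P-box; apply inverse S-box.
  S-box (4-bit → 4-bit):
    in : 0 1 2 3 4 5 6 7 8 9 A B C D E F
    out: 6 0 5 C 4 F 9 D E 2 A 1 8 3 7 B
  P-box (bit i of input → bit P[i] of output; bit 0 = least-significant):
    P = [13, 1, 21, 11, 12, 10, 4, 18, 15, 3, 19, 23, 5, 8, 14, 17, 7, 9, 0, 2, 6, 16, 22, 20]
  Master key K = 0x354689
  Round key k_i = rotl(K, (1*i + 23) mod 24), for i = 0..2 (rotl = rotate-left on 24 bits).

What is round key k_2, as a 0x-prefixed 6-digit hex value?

0x6A8D12

K = 0x354689
k_0 = rotl(K, (1*0+23) mod 24) = rotl(K, 23) = 0x9AA344
k_1 = rotl(K, (1*1+23) mod 24) = rotl(K, 0) = 0x354689
k_2 = rotl(K, (1*2+23) mod 24) = rotl(K, 1) = 0x6A8D12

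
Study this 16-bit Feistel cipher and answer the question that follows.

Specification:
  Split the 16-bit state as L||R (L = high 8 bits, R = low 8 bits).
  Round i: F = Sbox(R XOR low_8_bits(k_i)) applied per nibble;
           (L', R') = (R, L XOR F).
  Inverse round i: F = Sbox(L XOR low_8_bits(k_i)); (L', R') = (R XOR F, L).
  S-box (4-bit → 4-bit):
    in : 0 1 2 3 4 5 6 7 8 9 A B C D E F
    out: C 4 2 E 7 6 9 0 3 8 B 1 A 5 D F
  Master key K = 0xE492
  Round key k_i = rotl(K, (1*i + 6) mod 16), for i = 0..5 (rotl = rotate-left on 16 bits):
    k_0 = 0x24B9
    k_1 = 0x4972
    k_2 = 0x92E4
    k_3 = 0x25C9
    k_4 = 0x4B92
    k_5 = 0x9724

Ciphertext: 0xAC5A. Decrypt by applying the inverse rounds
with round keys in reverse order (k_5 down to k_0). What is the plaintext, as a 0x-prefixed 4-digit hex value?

s_0 = ciphertext = 0xAC5A
s_1 = InvRound(s_0, k_5) = 0x69AC
s_2 = InvRound(s_1, k_4) = 0x5D69
s_3 = InvRound(s_2, k_3) = 0xEE5D
s_4 = InvRound(s_3, k_2) = 0x96EE
s_5 = InvRound(s_4, k_1) = 0x3996
s_6 = InvRound(s_5, k_0) = 0xAA39

0xAA39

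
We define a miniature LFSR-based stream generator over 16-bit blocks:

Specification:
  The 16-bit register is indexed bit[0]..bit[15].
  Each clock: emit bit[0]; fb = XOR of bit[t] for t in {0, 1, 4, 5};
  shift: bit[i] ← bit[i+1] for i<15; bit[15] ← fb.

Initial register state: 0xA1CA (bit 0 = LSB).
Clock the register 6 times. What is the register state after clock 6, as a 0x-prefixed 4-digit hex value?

0xF687

reg_0 = 0xA1CA
clock 1: out=0, reg = 0xD0E5
clock 2: out=1, reg = 0x6872
clock 3: out=0, reg = 0xB439
clock 4: out=1, reg = 0xDA1C
clock 5: out=0, reg = 0xED0E
clock 6: out=0, reg = 0xF687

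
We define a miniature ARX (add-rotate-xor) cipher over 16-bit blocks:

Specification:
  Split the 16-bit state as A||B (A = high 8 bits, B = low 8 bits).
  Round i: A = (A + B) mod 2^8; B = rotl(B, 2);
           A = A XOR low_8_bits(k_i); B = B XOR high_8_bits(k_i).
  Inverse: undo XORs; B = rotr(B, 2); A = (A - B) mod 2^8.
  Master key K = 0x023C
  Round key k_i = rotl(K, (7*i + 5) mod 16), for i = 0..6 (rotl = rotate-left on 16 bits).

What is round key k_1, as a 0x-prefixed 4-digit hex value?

K = 0x023C
k_0 = rotl(K, (7*0+5) mod 16) = rotl(K, 5) = 0x4780
k_1 = rotl(K, (7*1+5) mod 16) = rotl(K, 12) = 0xC023

0xC023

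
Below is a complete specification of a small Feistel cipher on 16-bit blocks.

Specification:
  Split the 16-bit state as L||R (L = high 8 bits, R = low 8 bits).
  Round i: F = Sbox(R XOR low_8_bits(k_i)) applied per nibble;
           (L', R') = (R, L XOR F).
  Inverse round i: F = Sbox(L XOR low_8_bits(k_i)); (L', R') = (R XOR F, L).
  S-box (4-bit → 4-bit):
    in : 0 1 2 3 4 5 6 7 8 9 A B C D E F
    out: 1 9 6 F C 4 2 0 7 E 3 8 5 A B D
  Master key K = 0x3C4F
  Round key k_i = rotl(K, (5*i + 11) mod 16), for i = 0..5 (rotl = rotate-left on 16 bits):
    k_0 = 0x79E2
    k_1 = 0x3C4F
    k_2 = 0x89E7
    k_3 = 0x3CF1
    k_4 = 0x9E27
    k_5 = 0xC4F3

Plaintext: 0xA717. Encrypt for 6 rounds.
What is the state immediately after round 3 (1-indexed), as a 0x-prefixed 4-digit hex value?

s_0 = plaintext = 0xA717
s_1 = Round(s_0, k_0) = 0x1773
s_2 = Round(s_1, k_1) = 0x73E2
s_3 = Round(s_2, k_2) = 0xE267
s_4 = Round(s_3, k_3) = 0x6700
s_5 = Round(s_4, k_4) = 0x0007
s_6 = Round(s_5, k_5) = 0x07DC

0xE267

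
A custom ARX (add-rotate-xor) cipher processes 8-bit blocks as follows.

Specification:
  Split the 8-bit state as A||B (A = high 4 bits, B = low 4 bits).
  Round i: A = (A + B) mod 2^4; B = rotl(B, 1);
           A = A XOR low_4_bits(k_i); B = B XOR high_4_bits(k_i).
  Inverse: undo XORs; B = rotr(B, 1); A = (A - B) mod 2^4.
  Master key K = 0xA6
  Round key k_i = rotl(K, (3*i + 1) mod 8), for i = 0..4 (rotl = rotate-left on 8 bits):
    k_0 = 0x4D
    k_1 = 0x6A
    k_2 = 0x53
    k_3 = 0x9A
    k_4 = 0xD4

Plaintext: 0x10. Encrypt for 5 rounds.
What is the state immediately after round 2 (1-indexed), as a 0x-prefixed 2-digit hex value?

s_0 = plaintext = 0x10
s_1 = Round(s_0, k_0) = 0xC4
s_2 = Round(s_1, k_1) = 0xAE
s_3 = Round(s_2, k_2) = 0xB8
s_4 = Round(s_3, k_3) = 0x98
s_5 = Round(s_4, k_4) = 0x5C

0xAE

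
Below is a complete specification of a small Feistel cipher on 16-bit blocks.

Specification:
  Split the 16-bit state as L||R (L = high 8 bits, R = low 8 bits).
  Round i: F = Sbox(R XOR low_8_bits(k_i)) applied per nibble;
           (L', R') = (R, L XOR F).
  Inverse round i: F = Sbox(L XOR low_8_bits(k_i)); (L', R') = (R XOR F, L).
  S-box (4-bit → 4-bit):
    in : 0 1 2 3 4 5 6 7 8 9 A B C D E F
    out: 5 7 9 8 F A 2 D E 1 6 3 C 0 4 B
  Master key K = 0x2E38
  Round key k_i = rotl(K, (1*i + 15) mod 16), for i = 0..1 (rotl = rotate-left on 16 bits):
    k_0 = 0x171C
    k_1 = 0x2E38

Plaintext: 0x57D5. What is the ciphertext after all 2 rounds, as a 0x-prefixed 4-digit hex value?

s_0 = plaintext = 0x57D5
s_1 = Round(s_0, k_0) = 0xD596
s_2 = Round(s_1, k_1) = 0x96B1

0x96B1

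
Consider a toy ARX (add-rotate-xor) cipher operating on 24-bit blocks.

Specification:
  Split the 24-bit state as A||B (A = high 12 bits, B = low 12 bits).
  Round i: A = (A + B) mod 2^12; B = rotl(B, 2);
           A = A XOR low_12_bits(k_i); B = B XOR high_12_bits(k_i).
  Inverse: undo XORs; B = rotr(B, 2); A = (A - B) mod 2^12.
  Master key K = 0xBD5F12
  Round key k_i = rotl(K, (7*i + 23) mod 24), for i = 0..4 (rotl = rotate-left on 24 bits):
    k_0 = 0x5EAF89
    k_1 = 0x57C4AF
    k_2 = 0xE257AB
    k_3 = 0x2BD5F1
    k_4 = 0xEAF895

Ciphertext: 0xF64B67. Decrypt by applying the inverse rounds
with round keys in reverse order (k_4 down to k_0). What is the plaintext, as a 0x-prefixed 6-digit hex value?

0xA450A6

s_0 = ciphertext = 0xF64B67
s_1 = InvRound(s_0, k_4) = 0x67F172
s_2 = InvRound(s_1, k_3) = 0x69BCF3
s_3 = InvRound(s_2, k_2) = 0x87B8B5
s_4 = InvRound(s_3, k_1) = 0x562772
s_5 = InvRound(s_4, k_0) = 0xA450A6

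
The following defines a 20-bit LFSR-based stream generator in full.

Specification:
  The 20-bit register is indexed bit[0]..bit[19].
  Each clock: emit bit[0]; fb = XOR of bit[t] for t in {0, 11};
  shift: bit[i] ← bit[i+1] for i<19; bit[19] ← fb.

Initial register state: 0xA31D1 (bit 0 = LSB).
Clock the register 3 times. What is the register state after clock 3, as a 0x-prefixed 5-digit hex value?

0xF463A

reg_0 = 0xA31D1
clock 1: out=1, reg = 0xD18E8
clock 2: out=0, reg = 0xE8C74
clock 3: out=0, reg = 0xF463A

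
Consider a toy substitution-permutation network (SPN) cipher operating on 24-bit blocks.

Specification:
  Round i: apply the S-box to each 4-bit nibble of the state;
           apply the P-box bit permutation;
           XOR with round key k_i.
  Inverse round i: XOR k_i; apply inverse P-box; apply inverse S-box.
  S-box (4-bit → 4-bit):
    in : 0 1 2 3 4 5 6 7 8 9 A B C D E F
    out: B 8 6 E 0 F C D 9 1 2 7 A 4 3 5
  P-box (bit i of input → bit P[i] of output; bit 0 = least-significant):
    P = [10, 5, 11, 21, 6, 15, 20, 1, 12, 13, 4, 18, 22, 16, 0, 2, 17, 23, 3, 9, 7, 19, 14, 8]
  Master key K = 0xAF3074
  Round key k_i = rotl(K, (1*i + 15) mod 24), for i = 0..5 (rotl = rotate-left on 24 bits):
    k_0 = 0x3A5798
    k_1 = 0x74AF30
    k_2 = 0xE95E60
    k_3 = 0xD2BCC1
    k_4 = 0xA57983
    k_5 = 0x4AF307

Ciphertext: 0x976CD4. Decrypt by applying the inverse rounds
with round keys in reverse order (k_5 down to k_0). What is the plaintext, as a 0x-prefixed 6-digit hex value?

s_0 = ciphertext = 0x976CD4
s_1 = InvRound(s_0, k_5) = 0x0CB75F
s_2 = InvRound(s_1, k_4) = 0xB3CDE7
s_3 = InvRound(s_2, k_3) = 0x640E1C
s_4 = InvRound(s_3, k_2) = 0x22C79A
s_5 = InvRound(s_4, k_1) = 0xFF9C62
s_6 = InvRound(s_5, k_0) = 0x73E602

0x73E602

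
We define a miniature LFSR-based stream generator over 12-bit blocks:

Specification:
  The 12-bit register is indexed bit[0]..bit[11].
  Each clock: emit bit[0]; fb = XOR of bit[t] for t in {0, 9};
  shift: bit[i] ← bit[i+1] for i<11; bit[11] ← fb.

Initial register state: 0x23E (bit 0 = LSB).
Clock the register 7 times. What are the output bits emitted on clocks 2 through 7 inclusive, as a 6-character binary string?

111110

reg_0 = 0x23E
clock 1: out=0, reg = 0x91F
clock 2: out=1, reg = 0xC8F
clock 3: out=1, reg = 0xE47
clock 4: out=1, reg = 0x723
clock 5: out=1, reg = 0x391
clock 6: out=1, reg = 0x1C8
clock 7: out=0, reg = 0x0E4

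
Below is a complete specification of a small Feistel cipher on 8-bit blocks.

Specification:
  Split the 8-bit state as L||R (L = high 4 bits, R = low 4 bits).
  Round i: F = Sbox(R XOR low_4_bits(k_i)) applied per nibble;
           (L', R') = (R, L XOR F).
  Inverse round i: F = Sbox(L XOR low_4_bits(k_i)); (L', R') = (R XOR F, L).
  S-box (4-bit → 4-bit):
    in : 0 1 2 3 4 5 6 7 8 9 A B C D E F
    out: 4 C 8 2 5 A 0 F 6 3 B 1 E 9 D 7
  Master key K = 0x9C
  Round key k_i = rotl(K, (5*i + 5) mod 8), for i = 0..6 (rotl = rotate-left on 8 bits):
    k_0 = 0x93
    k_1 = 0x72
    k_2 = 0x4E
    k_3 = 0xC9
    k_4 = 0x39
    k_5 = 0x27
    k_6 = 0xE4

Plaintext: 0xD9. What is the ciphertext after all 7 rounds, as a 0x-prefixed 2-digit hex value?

0xB2

s_0 = plaintext = 0xD9
s_1 = Round(s_0, k_0) = 0x96
s_2 = Round(s_1, k_1) = 0x6C
s_3 = Round(s_2, k_2) = 0xCE
s_4 = Round(s_3, k_3) = 0xE3
s_5 = Round(s_4, k_4) = 0x35
s_6 = Round(s_5, k_5) = 0x5B
s_7 = Round(s_6, k_6) = 0xB2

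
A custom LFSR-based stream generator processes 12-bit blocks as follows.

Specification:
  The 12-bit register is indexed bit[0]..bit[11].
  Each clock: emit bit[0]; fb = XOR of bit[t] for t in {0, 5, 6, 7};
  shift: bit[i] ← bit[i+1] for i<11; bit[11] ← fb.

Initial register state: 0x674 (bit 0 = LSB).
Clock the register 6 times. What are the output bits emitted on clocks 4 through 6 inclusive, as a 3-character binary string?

011

reg_0 = 0x674
clock 1: out=0, reg = 0x33A
clock 2: out=0, reg = 0x99D
clock 3: out=1, reg = 0x4CE
clock 4: out=0, reg = 0x267
clock 5: out=1, reg = 0x933
clock 6: out=1, reg = 0x499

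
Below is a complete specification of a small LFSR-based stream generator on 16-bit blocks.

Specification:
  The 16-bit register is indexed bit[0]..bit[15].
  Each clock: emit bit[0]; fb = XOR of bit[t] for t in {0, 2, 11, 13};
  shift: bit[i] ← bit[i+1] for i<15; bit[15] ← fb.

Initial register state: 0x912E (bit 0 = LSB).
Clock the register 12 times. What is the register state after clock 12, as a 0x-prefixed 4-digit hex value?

reg_0 = 0x912E
clock 1: out=0, reg = 0xC897
clock 2: out=1, reg = 0xE44B
clock 3: out=1, reg = 0x7225
clock 4: out=1, reg = 0xB912
clock 5: out=0, reg = 0x5C89
clock 6: out=1, reg = 0x2E44
clock 7: out=0, reg = 0x9722
clock 8: out=0, reg = 0x4B91
clock 9: out=1, reg = 0x25C8
clock 10: out=0, reg = 0x92E4
clock 11: out=0, reg = 0xC972
clock 12: out=0, reg = 0xE4B9

0xE4B9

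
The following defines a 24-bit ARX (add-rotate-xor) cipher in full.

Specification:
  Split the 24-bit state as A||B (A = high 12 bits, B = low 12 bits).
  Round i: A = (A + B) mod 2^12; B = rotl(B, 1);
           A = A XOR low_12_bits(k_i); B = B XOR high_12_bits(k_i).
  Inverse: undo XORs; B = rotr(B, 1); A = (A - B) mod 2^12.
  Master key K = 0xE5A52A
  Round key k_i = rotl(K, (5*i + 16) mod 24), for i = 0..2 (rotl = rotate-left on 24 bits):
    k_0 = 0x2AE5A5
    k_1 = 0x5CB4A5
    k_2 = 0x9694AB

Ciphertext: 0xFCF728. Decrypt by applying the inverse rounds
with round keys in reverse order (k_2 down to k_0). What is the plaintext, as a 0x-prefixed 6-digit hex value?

s_0 = ciphertext = 0xFCF728
s_1 = InvRound(s_0, k_2) = 0xC44F20
s_2 = InvRound(s_1, k_1) = 0xB6CD75
s_3 = InvRound(s_2, k_0) = 0xEDCFED

0xEDCFED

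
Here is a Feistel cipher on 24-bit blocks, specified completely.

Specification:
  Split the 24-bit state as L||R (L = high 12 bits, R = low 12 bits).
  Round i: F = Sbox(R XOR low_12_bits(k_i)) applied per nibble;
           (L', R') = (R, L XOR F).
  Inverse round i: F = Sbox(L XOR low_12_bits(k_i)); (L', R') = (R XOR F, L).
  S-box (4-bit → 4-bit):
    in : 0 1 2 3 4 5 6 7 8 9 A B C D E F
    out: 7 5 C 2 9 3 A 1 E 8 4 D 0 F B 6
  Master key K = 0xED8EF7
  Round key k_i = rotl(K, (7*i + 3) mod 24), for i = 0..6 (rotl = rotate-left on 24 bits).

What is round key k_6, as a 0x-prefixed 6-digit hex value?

0xFDB1DE

K = 0xED8EF7
k_0 = rotl(K, (7*0+3) mod 24) = rotl(K, 3) = 0x6C77BF
k_1 = rotl(K, (7*1+3) mod 24) = rotl(K, 10) = 0x3BDFB6
k_2 = rotl(K, (7*2+3) mod 24) = rotl(K, 17) = 0xEFDB1D
k_3 = rotl(K, (7*3+3) mod 24) = rotl(K, 0) = 0xED8EF7
k_4 = rotl(K, (7*4+3) mod 24) = rotl(K, 7) = 0xC77BF6
k_5 = rotl(K, (7*5+3) mod 24) = rotl(K, 14) = 0xBDFB63
k_6 = rotl(K, (7*6+3) mod 24) = rotl(K, 21) = 0xFDB1DE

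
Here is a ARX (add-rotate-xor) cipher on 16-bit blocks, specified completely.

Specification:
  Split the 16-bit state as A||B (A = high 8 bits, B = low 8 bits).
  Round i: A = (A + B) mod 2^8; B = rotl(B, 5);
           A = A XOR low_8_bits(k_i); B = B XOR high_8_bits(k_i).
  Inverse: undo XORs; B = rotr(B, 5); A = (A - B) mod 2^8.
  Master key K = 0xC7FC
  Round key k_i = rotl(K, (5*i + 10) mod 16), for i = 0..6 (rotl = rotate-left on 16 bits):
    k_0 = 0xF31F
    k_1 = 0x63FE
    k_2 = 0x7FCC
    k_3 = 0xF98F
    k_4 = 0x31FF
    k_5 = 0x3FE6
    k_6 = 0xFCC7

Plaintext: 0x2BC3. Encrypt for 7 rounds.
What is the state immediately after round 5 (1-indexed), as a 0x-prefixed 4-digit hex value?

0x87FA

s_0 = plaintext = 0x2BC3
s_1 = Round(s_0, k_0) = 0xF18B
s_2 = Round(s_1, k_1) = 0x8212
s_3 = Round(s_2, k_2) = 0x583D
s_4 = Round(s_3, k_3) = 0x1A5E
s_5 = Round(s_4, k_4) = 0x87FA
s_6 = Round(s_5, k_5) = 0x6760
s_7 = Round(s_6, k_6) = 0x00F0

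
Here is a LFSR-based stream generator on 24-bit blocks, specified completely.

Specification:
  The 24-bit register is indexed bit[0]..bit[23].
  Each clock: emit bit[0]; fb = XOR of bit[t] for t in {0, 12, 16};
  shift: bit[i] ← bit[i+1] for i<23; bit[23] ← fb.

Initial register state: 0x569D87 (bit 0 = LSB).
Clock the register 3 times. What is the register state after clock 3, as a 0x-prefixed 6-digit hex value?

0x0AD3B0

reg_0 = 0x569D87
clock 1: out=1, reg = 0x2B4EC3
clock 2: out=1, reg = 0x15A761
clock 3: out=1, reg = 0x0AD3B0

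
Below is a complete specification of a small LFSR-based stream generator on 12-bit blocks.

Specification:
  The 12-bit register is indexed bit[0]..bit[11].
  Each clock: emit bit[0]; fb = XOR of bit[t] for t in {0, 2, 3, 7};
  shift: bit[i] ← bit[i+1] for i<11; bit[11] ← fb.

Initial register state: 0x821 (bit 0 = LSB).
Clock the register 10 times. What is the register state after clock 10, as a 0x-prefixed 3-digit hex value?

reg_0 = 0x821
clock 1: out=1, reg = 0xC10
clock 2: out=0, reg = 0x608
clock 3: out=0, reg = 0xB04
clock 4: out=0, reg = 0xD82
clock 5: out=0, reg = 0xEC1
clock 6: out=1, reg = 0x760
clock 7: out=0, reg = 0x3B0
clock 8: out=0, reg = 0x9D8
clock 9: out=0, reg = 0x4EC
clock 10: out=0, reg = 0xA76

0xA76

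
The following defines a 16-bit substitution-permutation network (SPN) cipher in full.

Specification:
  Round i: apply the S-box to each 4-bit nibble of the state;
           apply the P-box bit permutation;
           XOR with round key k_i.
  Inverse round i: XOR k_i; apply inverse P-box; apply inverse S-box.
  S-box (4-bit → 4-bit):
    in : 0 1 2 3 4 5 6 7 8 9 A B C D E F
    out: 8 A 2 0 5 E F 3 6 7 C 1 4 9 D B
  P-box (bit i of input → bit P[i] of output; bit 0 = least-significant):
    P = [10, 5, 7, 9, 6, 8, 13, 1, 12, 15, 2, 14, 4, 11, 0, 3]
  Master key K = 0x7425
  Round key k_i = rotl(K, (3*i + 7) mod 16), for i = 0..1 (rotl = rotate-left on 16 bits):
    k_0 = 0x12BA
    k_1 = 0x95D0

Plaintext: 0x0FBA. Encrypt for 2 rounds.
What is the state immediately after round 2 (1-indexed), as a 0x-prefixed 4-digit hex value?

s_0 = plaintext = 0x0FBA
s_1 = Round(s_0, k_0) = 0xC072
s_2 = Round(s_1, k_1) = 0xD4B1

0xD4B1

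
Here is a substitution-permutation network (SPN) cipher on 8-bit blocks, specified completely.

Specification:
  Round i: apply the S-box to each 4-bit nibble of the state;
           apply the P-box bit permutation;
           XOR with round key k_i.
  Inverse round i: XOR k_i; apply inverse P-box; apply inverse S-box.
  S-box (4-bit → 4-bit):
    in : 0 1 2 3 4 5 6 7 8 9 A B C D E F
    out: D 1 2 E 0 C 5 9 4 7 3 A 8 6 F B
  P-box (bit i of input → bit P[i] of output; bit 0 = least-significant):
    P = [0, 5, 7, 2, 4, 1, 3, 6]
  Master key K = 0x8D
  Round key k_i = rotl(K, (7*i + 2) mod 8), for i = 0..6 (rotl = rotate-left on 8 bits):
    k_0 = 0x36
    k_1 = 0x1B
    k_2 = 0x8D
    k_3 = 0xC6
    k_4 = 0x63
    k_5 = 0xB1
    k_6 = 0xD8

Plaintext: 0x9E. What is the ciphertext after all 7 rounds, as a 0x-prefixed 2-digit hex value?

0x96

s_0 = plaintext = 0x9E
s_1 = Round(s_0, k_0) = 0x89
s_2 = Round(s_1, k_1) = 0xB2
s_3 = Round(s_2, k_2) = 0xEF
s_4 = Round(s_3, k_3) = 0xB9
s_5 = Round(s_4, k_4) = 0x80
s_6 = Round(s_5, k_5) = 0x3C
s_7 = Round(s_6, k_6) = 0x96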